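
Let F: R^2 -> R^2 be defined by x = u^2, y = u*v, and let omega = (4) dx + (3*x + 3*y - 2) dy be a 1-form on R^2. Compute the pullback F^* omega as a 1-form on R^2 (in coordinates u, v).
F^* omega = (3*u^2*v + 3*u*v^2 + 8*u - 2*v) du + (u*(3*u^2 + 3*u*v - 2)) dv

Using F^*(f dg) = (f ∘ F) d(g ∘ F), substitute each coordinate x_i by F_i(u, v) in f_i, and replace dx_i by d F_i = (∂F_i/∂u) du + (∂F_i/∂v) dv.
  For the x component: f_1(F) = 4; d F_1 = (2*u) du + (0) dv
  For the y component: f_2(F) = 3*u^2 + 3*u*v - 2; d F_2 = (v) du + (u) dv
Combining and collecting du, dv coefficients:
  coeff of du: 3*u^2*v + 3*u*v^2 + 8*u - 2*v
  coeff of dv: u*(3*u^2 + 3*u*v - 2)
F^* omega = (3*u^2*v + 3*u*v^2 + 8*u - 2*v) du + (u*(3*u^2 + 3*u*v - 2)) dv.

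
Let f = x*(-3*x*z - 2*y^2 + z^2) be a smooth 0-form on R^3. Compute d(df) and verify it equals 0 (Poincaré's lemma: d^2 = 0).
d(df) = 0

Step 1: df = sum_i (∂f/∂x_i) dx_i = (-6*x*z - 2*y^2 + z^2) dx + (-4*x*y) dy + (x*(-3*x + 2*z)) dz.
Step 2: Apply d again. Using the 1-form formula, the coefficient of dx ∧ dy in d(df) is ∂^2 f/∂x ∂y - ∂^2 f/∂y ∂x = (-4*y) - (-4*y) = 0 (equality of mixed partials for smooth f).
Similarly for dx ∧ dz and dy ∧ dz — all coefficients vanish. So d(df) = 0.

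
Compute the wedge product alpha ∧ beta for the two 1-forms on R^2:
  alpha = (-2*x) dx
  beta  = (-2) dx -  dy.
alpha ∧ beta = (2*x) dx ∧ dy

Distribute the wedge, using dx_i ∧ dx_j = -dx_j ∧ dx_i and dx_i ∧ dx_i = 0. For each pair (i, j) with i < j, the coefficient of dx_i ∧ dx_j in alpha ∧ beta is (alpha_i * beta_j - alpha_j * beta_i). Collecting: alpha ∧ beta = (2*x) dx ∧ dy.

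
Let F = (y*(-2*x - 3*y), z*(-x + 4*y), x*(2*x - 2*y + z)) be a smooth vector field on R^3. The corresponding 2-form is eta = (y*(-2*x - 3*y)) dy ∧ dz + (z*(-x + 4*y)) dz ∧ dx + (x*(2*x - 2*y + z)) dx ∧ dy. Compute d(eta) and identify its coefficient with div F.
d(eta) = (x - 2*y + 4*z) dx ∧ dy ∧ dz; div F = x - 2*y + 4*z

For a 2-form in R^3 of the form above, applying d gives a 3-form with coefficient ∂P/∂x + ∂Q/∂y + ∂R/∂z:
  ∂P/∂x = -2*y
  ∂Q/∂y = 4*z
  ∂R/∂z = x
Sum = x - 2*y + 4*z, which is exactly div F.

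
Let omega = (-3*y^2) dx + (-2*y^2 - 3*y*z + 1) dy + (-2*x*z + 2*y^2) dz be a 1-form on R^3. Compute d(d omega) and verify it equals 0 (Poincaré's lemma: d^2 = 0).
d(d omega) = 0

Step 1: d omega = sum_{i<j} (∂f_j/∂x_i - ∂f_i/∂x_j) dx_i ∧ dx_j:
  coeff of dx ∧ dy: 6*y
  coeff of dx ∧ dz: -2*z
  coeff of dy ∧ dz: 7*y
Step 2: Apply d again to each 2-form coefficient. The only possible 3-form in R^3 is dx ∧ dy ∧ dz, with coefficient
  ∂(coeff of dy∧dz)/∂x - ∂(coeff of dx∧dz)/∂y + ∂(coeff of dx∧dy)/∂z
  = ∂/∂x (7*y) - ∂/∂y (-2*z) + ∂/∂z (6*y).
Each of these terms simplifies to sums of mixed partials that cancel in pairs. The result is 0 (by equality of mixed partials for smooth functions — Schwarz / Clairaut).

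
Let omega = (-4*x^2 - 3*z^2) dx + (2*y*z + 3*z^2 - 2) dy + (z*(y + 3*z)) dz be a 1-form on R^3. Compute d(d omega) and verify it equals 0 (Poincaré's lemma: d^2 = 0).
d(d omega) = 0

Step 1: d omega = sum_{i<j} (∂f_j/∂x_i - ∂f_i/∂x_j) dx_i ∧ dx_j:
  coeff of dx ∧ dy: 0
  coeff of dx ∧ dz: 6*z
  coeff of dy ∧ dz: -2*y - 5*z
Step 2: Apply d again to each 2-form coefficient. The only possible 3-form in R^3 is dx ∧ dy ∧ dz, with coefficient
  ∂(coeff of dy∧dz)/∂x - ∂(coeff of dx∧dz)/∂y + ∂(coeff of dx∧dy)/∂z
  = ∂/∂x (-2*y - 5*z) - ∂/∂y (6*z) + ∂/∂z (0).
Each of these terms simplifies to sums of mixed partials that cancel in pairs. The result is 0 (by equality of mixed partials for smooth functions — Schwarz / Clairaut).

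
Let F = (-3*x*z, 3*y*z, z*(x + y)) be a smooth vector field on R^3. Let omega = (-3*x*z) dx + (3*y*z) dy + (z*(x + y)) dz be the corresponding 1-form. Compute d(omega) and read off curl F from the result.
d(omega) = (-3*y + z) dy ∧ dz + (-3*x - z) dz ∧ dx + (0) dx ∧ dy; curl F = (-3*y + z, -3*x - z, 0)

d omega = sum_{i<j} (∂f_j/∂x_i - ∂f_i/∂x_j) dx_i ∧ dx_j. Under the identification (dy ∧ dz, dz ∧ dx, dx ∧ dy) ↔ (e_x, e_y, e_z), the coefficients are exactly the components of curl F. Compute:
  ∂R/∂y - ∂Q/∂z = (z) - (3*y) = -3*y + z
  ∂P/∂z - ∂R/∂x = (-3*x) - (z) = -3*x - z
  ∂Q/∂x - ∂P/∂y = (0) - (0) = 0.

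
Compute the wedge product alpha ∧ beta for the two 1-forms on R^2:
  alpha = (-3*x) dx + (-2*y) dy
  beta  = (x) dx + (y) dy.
alpha ∧ beta = (-x*y) dx ∧ dy

Distribute the wedge, using dx_i ∧ dx_j = -dx_j ∧ dx_i and dx_i ∧ dx_i = 0. For each pair (i, j) with i < j, the coefficient of dx_i ∧ dx_j in alpha ∧ beta is (alpha_i * beta_j - alpha_j * beta_i). Collecting: alpha ∧ beta = (-x*y) dx ∧ dy.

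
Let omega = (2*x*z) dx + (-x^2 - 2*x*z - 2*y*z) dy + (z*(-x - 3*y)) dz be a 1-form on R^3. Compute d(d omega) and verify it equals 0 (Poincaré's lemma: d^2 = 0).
d(d omega) = 0

Step 1: d omega = sum_{i<j} (∂f_j/∂x_i - ∂f_i/∂x_j) dx_i ∧ dx_j:
  coeff of dx ∧ dy: -2*x - 2*z
  coeff of dx ∧ dz: -2*x - z
  coeff of dy ∧ dz: 2*x + 2*y - 3*z
Step 2: Apply d again to each 2-form coefficient. The only possible 3-form in R^3 is dx ∧ dy ∧ dz, with coefficient
  ∂(coeff of dy∧dz)/∂x - ∂(coeff of dx∧dz)/∂y + ∂(coeff of dx∧dy)/∂z
  = ∂/∂x (2*x + 2*y - 3*z) - ∂/∂y (-2*x - z) + ∂/∂z (-2*x - 2*z).
Each of these terms simplifies to sums of mixed partials that cancel in pairs. The result is 0 (by equality of mixed partials for smooth functions — Schwarz / Clairaut).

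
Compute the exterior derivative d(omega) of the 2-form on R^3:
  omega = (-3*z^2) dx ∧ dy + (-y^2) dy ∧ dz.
d(omega) = (-6*z) dx ∧ dy ∧ dz

For a 2-form omega = sum_{i<j} g_{ij} dx_i ∧ dx_j, the exterior derivative is
  d(omega) = sum_{i<j} d(g_{ij}) ∧ dx_i ∧ dx_j = sum_{i<j, k} (∂g_{ij}/∂x_k) dx_k ∧ dx_i ∧ dx_j.
Expand each term, using dx_k ∧ dx_i ∧ dx_j = sgn(permutation) dx_{(a)} ∧ dx_{(b)} ∧ dx_{(c)} with (a < b < c) sorted:
  d(-3*z^2) includes (∂/∂z)(-3*z^2) dz = (-6*z) dz, which multiplied by dx ∧ dy gives (-6*z) dx ∧ dy ∧ dz
Collecting like 3-forms: d(omega) = (-6*z) dx ∧ dy ∧ dz.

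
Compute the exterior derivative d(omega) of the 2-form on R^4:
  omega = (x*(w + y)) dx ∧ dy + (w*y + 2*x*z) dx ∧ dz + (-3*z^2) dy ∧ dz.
d(omega) = (x) dx ∧ dy ∧ dw + (-w) dx ∧ dy ∧ dz + (y) dx ∧ dz ∧ dw

For a 2-form omega = sum_{i<j} g_{ij} dx_i ∧ dx_j, the exterior derivative is
  d(omega) = sum_{i<j} d(g_{ij}) ∧ dx_i ∧ dx_j = sum_{i<j, k} (∂g_{ij}/∂x_k) dx_k ∧ dx_i ∧ dx_j.
Expand each term, using dx_k ∧ dx_i ∧ dx_j = sgn(permutation) dx_{(a)} ∧ dx_{(b)} ∧ dx_{(c)} with (a < b < c) sorted:
  d(x*(w + y)) includes (∂/∂w)(x*(w + y)) dw = (x) dw, which multiplied by dx ∧ dy gives (x) dx ∧ dy ∧ dw
  d(w*y + 2*x*z) includes (∂/∂y)(w*y + 2*x*z) dy = (w) dy, which multiplied by dx ∧ dz gives (-w) dx ∧ dy ∧ dz
  d(w*y + 2*x*z) includes (∂/∂w)(w*y + 2*x*z) dw = (y) dw, which multiplied by dx ∧ dz gives (y) dx ∧ dz ∧ dw
Collecting like 3-forms: d(omega) = (x) dx ∧ dy ∧ dw + (-w) dx ∧ dy ∧ dz + (y) dx ∧ dz ∧ dw.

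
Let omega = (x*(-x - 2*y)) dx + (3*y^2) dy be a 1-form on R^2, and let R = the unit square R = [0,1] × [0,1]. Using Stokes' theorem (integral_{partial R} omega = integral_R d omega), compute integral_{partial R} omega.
integral_(partial R) omega = 1

Stokes: integral_partial_R omega = integral_R d omega with d omega = (∂Q/∂x - ∂P/∂y) dx ∧ dy.
  ∂Q/∂x = 0
  ∂P/∂y = -2*x
  integrand = ∂Q/∂x - ∂P/∂y = 2*x.
Integrating over R: integral_0^1 integral_0^1 (2*x) dx dy = 1.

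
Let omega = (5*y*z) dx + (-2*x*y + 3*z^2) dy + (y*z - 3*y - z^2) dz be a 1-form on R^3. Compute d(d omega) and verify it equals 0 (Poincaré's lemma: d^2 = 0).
d(d omega) = 0

Step 1: d omega = sum_{i<j} (∂f_j/∂x_i - ∂f_i/∂x_j) dx_i ∧ dx_j:
  coeff of dx ∧ dy: -2*y - 5*z
  coeff of dx ∧ dz: -5*y
  coeff of dy ∧ dz: -5*z - 3
Step 2: Apply d again to each 2-form coefficient. The only possible 3-form in R^3 is dx ∧ dy ∧ dz, with coefficient
  ∂(coeff of dy∧dz)/∂x - ∂(coeff of dx∧dz)/∂y + ∂(coeff of dx∧dy)/∂z
  = ∂/∂x (-5*z - 3) - ∂/∂y (-5*y) + ∂/∂z (-2*y - 5*z).
Each of these terms simplifies to sums of mixed partials that cancel in pairs. The result is 0 (by equality of mixed partials for smooth functions — Schwarz / Clairaut).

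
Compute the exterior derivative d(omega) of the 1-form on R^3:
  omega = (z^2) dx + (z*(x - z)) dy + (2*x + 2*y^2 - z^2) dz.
d(omega) = (z) dx ∧ dy + (2 - 2*z) dx ∧ dz + (-x + 4*y + 2*z) dy ∧ dz

For a 1-form omega = sum_i f_i dx_i, the exterior derivative is
  d(omega) = sum_{i < j} (∂f_j/∂x_i - ∂f_i/∂x_j) dx_i ∧ dx_j.
  coefficient of dx ∧ dy: ∂f_2/∂x - ∂f_1/∂y = ∂(z*(x - z))/∂x - ∂(z^2)/∂y = z
  coefficient of dx ∧ dz: ∂f_3/∂x - ∂f_1/∂z = ∂(2*x + 2*y^2 - z^2)/∂x - ∂(z^2)/∂z = 2 - 2*z
  coefficient of dy ∧ dz: ∂f_3/∂y - ∂f_2/∂z = ∂(2*x + 2*y^2 - z^2)/∂y - ∂(z*(x - z))/∂z = -x + 4*y + 2*z
Assembling: d(omega) = (z) dx ∧ dy + (2 - 2*z) dx ∧ dz + (-x + 4*y + 2*z) dy ∧ dz.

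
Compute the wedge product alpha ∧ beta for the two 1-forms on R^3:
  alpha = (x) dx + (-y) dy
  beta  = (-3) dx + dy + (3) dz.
alpha ∧ beta = (x - 3*y) dx ∧ dy + (3*x) dx ∧ dz + (-3*y) dy ∧ dz

Distribute the wedge, using dx_i ∧ dx_j = -dx_j ∧ dx_i and dx_i ∧ dx_i = 0. For each pair (i, j) with i < j, the coefficient of dx_i ∧ dx_j in alpha ∧ beta is (alpha_i * beta_j - alpha_j * beta_i). Collecting: alpha ∧ beta = (x - 3*y) dx ∧ dy + (3*x) dx ∧ dz + (-3*y) dy ∧ dz.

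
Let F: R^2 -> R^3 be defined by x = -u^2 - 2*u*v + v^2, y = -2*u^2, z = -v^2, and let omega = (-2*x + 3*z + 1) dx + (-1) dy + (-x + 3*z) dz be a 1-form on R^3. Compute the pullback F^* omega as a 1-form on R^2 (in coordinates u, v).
F^* omega = (-4*u^3 - 12*u^2*v + 2*u*v^2 + 2*u + 10*v^3 - 2*v) du + (-4*u^3 - 6*u^2*v + 14*u*v^2 - 2*u - 2*v^3 + 2*v) dv

Using F^*(f dg) = (f ∘ F) d(g ∘ F), substitute each coordinate x_i by F_i(u, v) in f_i, and replace dx_i by d F_i = (∂F_i/∂u) du + (∂F_i/∂v) dv.
  For the x component: f_1(F) = 2*u^2 + 4*u*v - 5*v^2 + 1; d F_1 = (-2*u - 2*v) du + (-2*u + 2*v) dv
  For the y component: f_2(F) = -1; d F_2 = (-4*u) du + (0) dv
  For the z component: f_3(F) = u^2 + 2*u*v - 4*v^2; d F_3 = (0) du + (-2*v) dv
Combining and collecting du, dv coefficients:
  coeff of du: -4*u^3 - 12*u^2*v + 2*u*v^2 + 2*u + 10*v^3 - 2*v
  coeff of dv: -4*u^3 - 6*u^2*v + 14*u*v^2 - 2*u - 2*v^3 + 2*v
F^* omega = (-4*u^3 - 12*u^2*v + 2*u*v^2 + 2*u + 10*v^3 - 2*v) du + (-4*u^3 - 6*u^2*v + 14*u*v^2 - 2*u - 2*v^3 + 2*v) dv.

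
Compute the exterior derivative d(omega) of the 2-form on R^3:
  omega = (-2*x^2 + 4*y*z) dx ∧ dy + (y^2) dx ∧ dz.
d(omega) = (2*y) dx ∧ dy ∧ dz

For a 2-form omega = sum_{i<j} g_{ij} dx_i ∧ dx_j, the exterior derivative is
  d(omega) = sum_{i<j} d(g_{ij}) ∧ dx_i ∧ dx_j = sum_{i<j, k} (∂g_{ij}/∂x_k) dx_k ∧ dx_i ∧ dx_j.
Expand each term, using dx_k ∧ dx_i ∧ dx_j = sgn(permutation) dx_{(a)} ∧ dx_{(b)} ∧ dx_{(c)} with (a < b < c) sorted:
  d(-2*x^2 + 4*y*z) includes (∂/∂z)(-2*x^2 + 4*y*z) dz = (4*y) dz, which multiplied by dx ∧ dy gives (4*y) dx ∧ dy ∧ dz
  d(y^2) includes (∂/∂y)(y^2) dy = (2*y) dy, which multiplied by dx ∧ dz gives (-2*y) dx ∧ dy ∧ dz
Collecting like 3-forms: d(omega) = (2*y) dx ∧ dy ∧ dz.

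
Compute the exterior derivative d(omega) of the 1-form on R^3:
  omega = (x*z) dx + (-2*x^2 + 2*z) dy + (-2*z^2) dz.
d(omega) = (-4*x) dx ∧ dy + (-x) dx ∧ dz + (-2) dy ∧ dz

For a 1-form omega = sum_i f_i dx_i, the exterior derivative is
  d(omega) = sum_{i < j} (∂f_j/∂x_i - ∂f_i/∂x_j) dx_i ∧ dx_j.
  coefficient of dx ∧ dy: ∂f_2/∂x - ∂f_1/∂y = ∂(-2*x^2 + 2*z)/∂x - ∂(x*z)/∂y = -4*x
  coefficient of dx ∧ dz: ∂f_3/∂x - ∂f_1/∂z = ∂(-2*z^2)/∂x - ∂(x*z)/∂z = -x
  coefficient of dy ∧ dz: ∂f_3/∂y - ∂f_2/∂z = ∂(-2*z^2)/∂y - ∂(-2*x^2 + 2*z)/∂z = -2
Assembling: d(omega) = (-4*x) dx ∧ dy + (-x) dx ∧ dz + (-2) dy ∧ dz.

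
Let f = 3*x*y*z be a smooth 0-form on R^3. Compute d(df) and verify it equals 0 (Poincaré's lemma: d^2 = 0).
d(df) = 0

Step 1: df = sum_i (∂f/∂x_i) dx_i = (3*y*z) dx + (3*x*z) dy + (3*x*y) dz.
Step 2: Apply d again. Using the 1-form formula, the coefficient of dx ∧ dy in d(df) is ∂^2 f/∂x ∂y - ∂^2 f/∂y ∂x = (3*z) - (3*z) = 0 (equality of mixed partials for smooth f).
Similarly for dx ∧ dz and dy ∧ dz — all coefficients vanish. So d(df) = 0.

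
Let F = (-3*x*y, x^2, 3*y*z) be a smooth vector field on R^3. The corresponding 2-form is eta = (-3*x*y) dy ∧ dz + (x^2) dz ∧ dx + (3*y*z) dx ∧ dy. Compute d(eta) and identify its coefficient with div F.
d(eta) = (0) dx ∧ dy ∧ dz; div F = 0

For a 2-form in R^3 of the form above, applying d gives a 3-form with coefficient ∂P/∂x + ∂Q/∂y + ∂R/∂z:
  ∂P/∂x = -3*y
  ∂Q/∂y = 0
  ∂R/∂z = 3*y
Sum = 0, which is exactly div F.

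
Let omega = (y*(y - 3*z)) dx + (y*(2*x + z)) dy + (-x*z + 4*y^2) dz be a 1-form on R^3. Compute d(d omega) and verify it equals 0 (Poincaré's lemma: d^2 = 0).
d(d omega) = 0

Step 1: d omega = sum_{i<j} (∂f_j/∂x_i - ∂f_i/∂x_j) dx_i ∧ dx_j:
  coeff of dx ∧ dy: 3*z
  coeff of dx ∧ dz: 3*y - z
  coeff of dy ∧ dz: 7*y
Step 2: Apply d again to each 2-form coefficient. The only possible 3-form in R^3 is dx ∧ dy ∧ dz, with coefficient
  ∂(coeff of dy∧dz)/∂x - ∂(coeff of dx∧dz)/∂y + ∂(coeff of dx∧dy)/∂z
  = ∂/∂x (7*y) - ∂/∂y (3*y - z) + ∂/∂z (3*z).
Each of these terms simplifies to sums of mixed partials that cancel in pairs. The result is 0 (by equality of mixed partials for smooth functions — Schwarz / Clairaut).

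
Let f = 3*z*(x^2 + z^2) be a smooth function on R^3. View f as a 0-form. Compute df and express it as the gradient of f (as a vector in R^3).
df = (6*x*z) dx + (0) dy + (3*x^2 + 9*z^2) dz; grad f = (6*x*z, 0, 3*x^2 + 9*z^2)

For a 0-form f, d f = (∂f/∂x) dx + (∂f/∂y) dy + (∂f/∂z) dz. The components of the vector representation are exactly the entries of grad f in Cartesian coordinates:
  ∂f/∂x = 6*x*z
  ∂f/∂y = 0
  ∂f/∂z = 3*x^2 + 9*z^2.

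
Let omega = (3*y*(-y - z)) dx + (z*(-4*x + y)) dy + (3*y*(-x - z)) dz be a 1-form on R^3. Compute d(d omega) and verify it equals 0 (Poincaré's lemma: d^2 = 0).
d(d omega) = 0

Step 1: d omega = sum_{i<j} (∂f_j/∂x_i - ∂f_i/∂x_j) dx_i ∧ dx_j:
  coeff of dx ∧ dy: 6*y - z
  coeff of dx ∧ dz: 0
  coeff of dy ∧ dz: x - y - 3*z
Step 2: Apply d again to each 2-form coefficient. The only possible 3-form in R^3 is dx ∧ dy ∧ dz, with coefficient
  ∂(coeff of dy∧dz)/∂x - ∂(coeff of dx∧dz)/∂y + ∂(coeff of dx∧dy)/∂z
  = ∂/∂x (x - y - 3*z) - ∂/∂y (0) + ∂/∂z (6*y - z).
Each of these terms simplifies to sums of mixed partials that cancel in pairs. The result is 0 (by equality of mixed partials for smooth functions — Schwarz / Clairaut).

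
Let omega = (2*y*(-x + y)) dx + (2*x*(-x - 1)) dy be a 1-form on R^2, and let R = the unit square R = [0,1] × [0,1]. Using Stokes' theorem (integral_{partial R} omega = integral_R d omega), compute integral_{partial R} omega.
integral_(partial R) omega = -5

Stokes: integral_partial_R omega = integral_R d omega with d omega = (∂Q/∂x - ∂P/∂y) dx ∧ dy.
  ∂Q/∂x = -4*x - 2
  ∂P/∂y = -2*x + 4*y
  integrand = ∂Q/∂x - ∂P/∂y = -2*x - 4*y - 2.
Integrating over R: integral_0^1 integral_0^1 (-2*x - 4*y - 2) dx dy = -5.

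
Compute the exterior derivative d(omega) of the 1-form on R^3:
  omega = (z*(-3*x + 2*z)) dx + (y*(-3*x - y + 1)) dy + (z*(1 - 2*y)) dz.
d(omega) = (-3*y) dx ∧ dy + (3*x - 4*z) dx ∧ dz + (-2*z) dy ∧ dz

For a 1-form omega = sum_i f_i dx_i, the exterior derivative is
  d(omega) = sum_{i < j} (∂f_j/∂x_i - ∂f_i/∂x_j) dx_i ∧ dx_j.
  coefficient of dx ∧ dy: ∂f_2/∂x - ∂f_1/∂y = ∂(y*(-3*x - y + 1))/∂x - ∂(z*(-3*x + 2*z))/∂y = -3*y
  coefficient of dx ∧ dz: ∂f_3/∂x - ∂f_1/∂z = ∂(z*(1 - 2*y))/∂x - ∂(z*(-3*x + 2*z))/∂z = 3*x - 4*z
  coefficient of dy ∧ dz: ∂f_3/∂y - ∂f_2/∂z = ∂(z*(1 - 2*y))/∂y - ∂(y*(-3*x - y + 1))/∂z = -2*z
Assembling: d(omega) = (-3*y) dx ∧ dy + (3*x - 4*z) dx ∧ dz + (-2*z) dy ∧ dz.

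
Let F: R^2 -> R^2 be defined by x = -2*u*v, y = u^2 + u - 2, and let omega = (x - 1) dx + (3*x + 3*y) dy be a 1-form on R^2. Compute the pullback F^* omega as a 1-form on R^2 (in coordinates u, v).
F^* omega = (6*u^3 - 12*u^2*v + 9*u^2 + 4*u*v^2 - 6*u*v - 9*u + 2*v - 6) du + (2*u*(2*u*v + 1)) dv

Using F^*(f dg) = (f ∘ F) d(g ∘ F), substitute each coordinate x_i by F_i(u, v) in f_i, and replace dx_i by d F_i = (∂F_i/∂u) du + (∂F_i/∂v) dv.
  For the x component: f_1(F) = -2*u*v - 1; d F_1 = (-2*v) du + (-2*u) dv
  For the y component: f_2(F) = 3*u^2 - 6*u*v + 3*u - 6; d F_2 = (2*u + 1) du + (0) dv
Combining and collecting du, dv coefficients:
  coeff of du: 6*u^3 - 12*u^2*v + 9*u^2 + 4*u*v^2 - 6*u*v - 9*u + 2*v - 6
  coeff of dv: 2*u*(2*u*v + 1)
F^* omega = (6*u^3 - 12*u^2*v + 9*u^2 + 4*u*v^2 - 6*u*v - 9*u + 2*v - 6) du + (2*u*(2*u*v + 1)) dv.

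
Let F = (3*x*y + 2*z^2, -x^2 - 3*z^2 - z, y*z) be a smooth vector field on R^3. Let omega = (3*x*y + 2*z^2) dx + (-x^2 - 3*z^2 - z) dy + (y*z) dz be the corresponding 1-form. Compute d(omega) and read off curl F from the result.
d(omega) = (7*z + 1) dy ∧ dz + (4*z) dz ∧ dx + (-5*x) dx ∧ dy; curl F = (7*z + 1, 4*z, -5*x)

d omega = sum_{i<j} (∂f_j/∂x_i - ∂f_i/∂x_j) dx_i ∧ dx_j. Under the identification (dy ∧ dz, dz ∧ dx, dx ∧ dy) ↔ (e_x, e_y, e_z), the coefficients are exactly the components of curl F. Compute:
  ∂R/∂y - ∂Q/∂z = (z) - (-6*z - 1) = 7*z + 1
  ∂P/∂z - ∂R/∂x = (4*z) - (0) = 4*z
  ∂Q/∂x - ∂P/∂y = (-2*x) - (3*x) = -5*x.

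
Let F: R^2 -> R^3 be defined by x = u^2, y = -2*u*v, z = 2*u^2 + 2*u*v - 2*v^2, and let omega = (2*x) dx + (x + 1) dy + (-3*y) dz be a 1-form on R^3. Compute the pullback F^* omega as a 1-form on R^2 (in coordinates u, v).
F^* omega = (4*u^3 + 22*u^2*v + 12*u*v^2 - 2*v) du + (2*u*(-u^2 + 6*u*v - 12*v^2 - 1)) dv

Using F^*(f dg) = (f ∘ F) d(g ∘ F), substitute each coordinate x_i by F_i(u, v) in f_i, and replace dx_i by d F_i = (∂F_i/∂u) du + (∂F_i/∂v) dv.
  For the x component: f_1(F) = 2*u^2; d F_1 = (2*u) du + (0) dv
  For the y component: f_2(F) = u^2 + 1; d F_2 = (-2*v) du + (-2*u) dv
  For the z component: f_3(F) = 6*u*v; d F_3 = (4*u + 2*v) du + (2*u - 4*v) dv
Combining and collecting du, dv coefficients:
  coeff of du: 4*u^3 + 22*u^2*v + 12*u*v^2 - 2*v
  coeff of dv: 2*u*(-u^2 + 6*u*v - 12*v^2 - 1)
F^* omega = (4*u^3 + 22*u^2*v + 12*u*v^2 - 2*v) du + (2*u*(-u^2 + 6*u*v - 12*v^2 - 1)) dv.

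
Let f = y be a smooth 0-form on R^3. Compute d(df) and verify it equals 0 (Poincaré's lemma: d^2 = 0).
d(df) = 0

Step 1: df = sum_i (∂f/∂x_i) dx_i = (0) dx + (1) dy + (0) dz.
Step 2: Apply d again. Using the 1-form formula, the coefficient of dx ∧ dy in d(df) is ∂^2 f/∂x ∂y - ∂^2 f/∂y ∂x = (0) - (0) = 0 (equality of mixed partials for smooth f).
Similarly for dx ∧ dz and dy ∧ dz — all coefficients vanish. So d(df) = 0.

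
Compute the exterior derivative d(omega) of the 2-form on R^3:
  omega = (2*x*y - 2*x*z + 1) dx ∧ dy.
d(omega) = (-2*x) dx ∧ dy ∧ dz

For a 2-form omega = sum_{i<j} g_{ij} dx_i ∧ dx_j, the exterior derivative is
  d(omega) = sum_{i<j} d(g_{ij}) ∧ dx_i ∧ dx_j = sum_{i<j, k} (∂g_{ij}/∂x_k) dx_k ∧ dx_i ∧ dx_j.
Expand each term, using dx_k ∧ dx_i ∧ dx_j = sgn(permutation) dx_{(a)} ∧ dx_{(b)} ∧ dx_{(c)} with (a < b < c) sorted:
  d(2*x*y - 2*x*z + 1) includes (∂/∂z)(2*x*y - 2*x*z + 1) dz = (-2*x) dz, which multiplied by dx ∧ dy gives (-2*x) dx ∧ dy ∧ dz
Collecting like 3-forms: d(omega) = (-2*x) dx ∧ dy ∧ dz.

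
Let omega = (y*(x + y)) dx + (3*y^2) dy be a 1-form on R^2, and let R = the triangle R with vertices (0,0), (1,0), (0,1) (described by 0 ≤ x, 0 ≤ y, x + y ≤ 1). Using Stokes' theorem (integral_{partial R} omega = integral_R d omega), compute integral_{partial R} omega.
integral_(partial R) omega = -1/2

Stokes: integral_partial_R omega = integral_R d omega with d omega = (∂Q/∂x - ∂P/∂y) dx ∧ dy.
  ∂Q/∂x = 0
  ∂P/∂y = x + 2*y
  integrand = ∂Q/∂x - ∂P/∂y = -x - 2*y.
Integrating over R: integral_0^1 integral_0^{1-x} (-x - 2*y) dy dx = -1/2.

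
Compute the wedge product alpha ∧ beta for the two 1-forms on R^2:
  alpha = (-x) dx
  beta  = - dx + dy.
alpha ∧ beta = (-x) dx ∧ dy

Distribute the wedge, using dx_i ∧ dx_j = -dx_j ∧ dx_i and dx_i ∧ dx_i = 0. For each pair (i, j) with i < j, the coefficient of dx_i ∧ dx_j in alpha ∧ beta is (alpha_i * beta_j - alpha_j * beta_i). Collecting: alpha ∧ beta = (-x) dx ∧ dy.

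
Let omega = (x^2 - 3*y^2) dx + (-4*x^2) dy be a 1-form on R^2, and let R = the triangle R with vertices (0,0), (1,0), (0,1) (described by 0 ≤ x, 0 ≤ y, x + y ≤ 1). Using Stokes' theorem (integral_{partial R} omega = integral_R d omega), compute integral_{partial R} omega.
integral_(partial R) omega = -1/3

Stokes: integral_partial_R omega = integral_R d omega with d omega = (∂Q/∂x - ∂P/∂y) dx ∧ dy.
  ∂Q/∂x = -8*x
  ∂P/∂y = -6*y
  integrand = ∂Q/∂x - ∂P/∂y = -8*x + 6*y.
Integrating over R: integral_0^1 integral_0^{1-x} (-8*x + 6*y) dy dx = -1/3.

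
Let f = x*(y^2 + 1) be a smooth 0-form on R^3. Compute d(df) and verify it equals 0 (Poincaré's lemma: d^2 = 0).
d(df) = 0

Step 1: df = sum_i (∂f/∂x_i) dx_i = (y^2 + 1) dx + (2*x*y) dy + (0) dz.
Step 2: Apply d again. Using the 1-form formula, the coefficient of dx ∧ dy in d(df) is ∂^2 f/∂x ∂y - ∂^2 f/∂y ∂x = (2*y) - (2*y) = 0 (equality of mixed partials for smooth f).
Similarly for dx ∧ dz and dy ∧ dz — all coefficients vanish. So d(df) = 0.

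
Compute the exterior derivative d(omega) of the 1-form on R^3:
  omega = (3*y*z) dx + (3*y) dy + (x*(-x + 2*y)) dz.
d(omega) = (-3*z) dx ∧ dy + (-2*x - y) dx ∧ dz + (2*x) dy ∧ dz

For a 1-form omega = sum_i f_i dx_i, the exterior derivative is
  d(omega) = sum_{i < j} (∂f_j/∂x_i - ∂f_i/∂x_j) dx_i ∧ dx_j.
  coefficient of dx ∧ dy: ∂f_2/∂x - ∂f_1/∂y = ∂(3*y)/∂x - ∂(3*y*z)/∂y = -3*z
  coefficient of dx ∧ dz: ∂f_3/∂x - ∂f_1/∂z = ∂(x*(-x + 2*y))/∂x - ∂(3*y*z)/∂z = -2*x - y
  coefficient of dy ∧ dz: ∂f_3/∂y - ∂f_2/∂z = ∂(x*(-x + 2*y))/∂y - ∂(3*y)/∂z = 2*x
Assembling: d(omega) = (-3*z) dx ∧ dy + (-2*x - y) dx ∧ dz + (2*x) dy ∧ dz.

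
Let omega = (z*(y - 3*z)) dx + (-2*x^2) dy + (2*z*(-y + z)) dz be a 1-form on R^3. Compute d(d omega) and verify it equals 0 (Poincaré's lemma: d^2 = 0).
d(d omega) = 0

Step 1: d omega = sum_{i<j} (∂f_j/∂x_i - ∂f_i/∂x_j) dx_i ∧ dx_j:
  coeff of dx ∧ dy: -4*x - z
  coeff of dx ∧ dz: -y + 6*z
  coeff of dy ∧ dz: -2*z
Step 2: Apply d again to each 2-form coefficient. The only possible 3-form in R^3 is dx ∧ dy ∧ dz, with coefficient
  ∂(coeff of dy∧dz)/∂x - ∂(coeff of dx∧dz)/∂y + ∂(coeff of dx∧dy)/∂z
  = ∂/∂x (-2*z) - ∂/∂y (-y + 6*z) + ∂/∂z (-4*x - z).
Each of these terms simplifies to sums of mixed partials that cancel in pairs. The result is 0 (by equality of mixed partials for smooth functions — Schwarz / Clairaut).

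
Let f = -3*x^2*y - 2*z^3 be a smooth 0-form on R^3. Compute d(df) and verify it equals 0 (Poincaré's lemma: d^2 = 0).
d(df) = 0

Step 1: df = sum_i (∂f/∂x_i) dx_i = (-6*x*y) dx + (-3*x^2) dy + (-6*z^2) dz.
Step 2: Apply d again. Using the 1-form formula, the coefficient of dx ∧ dy in d(df) is ∂^2 f/∂x ∂y - ∂^2 f/∂y ∂x = (-6*x) - (-6*x) = 0 (equality of mixed partials for smooth f).
Similarly for dx ∧ dz and dy ∧ dz — all coefficients vanish. So d(df) = 0.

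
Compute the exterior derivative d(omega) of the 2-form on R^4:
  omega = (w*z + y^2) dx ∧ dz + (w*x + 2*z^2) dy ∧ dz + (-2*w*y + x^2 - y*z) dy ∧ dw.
d(omega) = (w - 2*y) dx ∧ dy ∧ dz + (z) dx ∧ dz ∧ dw + (x + y) dy ∧ dz ∧ dw + (2*x) dx ∧ dy ∧ dw

For a 2-form omega = sum_{i<j} g_{ij} dx_i ∧ dx_j, the exterior derivative is
  d(omega) = sum_{i<j} d(g_{ij}) ∧ dx_i ∧ dx_j = sum_{i<j, k} (∂g_{ij}/∂x_k) dx_k ∧ dx_i ∧ dx_j.
Expand each term, using dx_k ∧ dx_i ∧ dx_j = sgn(permutation) dx_{(a)} ∧ dx_{(b)} ∧ dx_{(c)} with (a < b < c) sorted:
  d(w*z + y^2) includes (∂/∂y)(w*z + y^2) dy = (2*y) dy, which multiplied by dx ∧ dz gives (-2*y) dx ∧ dy ∧ dz
  d(w*z + y^2) includes (∂/∂w)(w*z + y^2) dw = (z) dw, which multiplied by dx ∧ dz gives (z) dx ∧ dz ∧ dw
  d(w*x + 2*z^2) includes (∂/∂x)(w*x + 2*z^2) dx = (w) dx, which multiplied by dy ∧ dz gives (w) dx ∧ dy ∧ dz
  d(w*x + 2*z^2) includes (∂/∂w)(w*x + 2*z^2) dw = (x) dw, which multiplied by dy ∧ dz gives (x) dy ∧ dz ∧ dw
  d(-2*w*y + x^2 - y*z) includes (∂/∂x)(-2*w*y + x^2 - y*z) dx = (2*x) dx, which multiplied by dy ∧ dw gives (2*x) dx ∧ dy ∧ dw
  d(-2*w*y + x^2 - y*z) includes (∂/∂z)(-2*w*y + x^2 - y*z) dz = (-y) dz, which multiplied by dy ∧ dw gives (y) dy ∧ dz ∧ dw
Collecting like 3-forms: d(omega) = (w - 2*y) dx ∧ dy ∧ dz + (z) dx ∧ dz ∧ dw + (x + y) dy ∧ dz ∧ dw + (2*x) dx ∧ dy ∧ dw.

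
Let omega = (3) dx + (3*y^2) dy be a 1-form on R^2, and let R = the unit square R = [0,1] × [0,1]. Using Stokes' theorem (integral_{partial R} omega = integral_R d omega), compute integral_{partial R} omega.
integral_(partial R) omega = 0

Stokes: integral_partial_R omega = integral_R d omega with d omega = (∂Q/∂x - ∂P/∂y) dx ∧ dy.
  ∂Q/∂x = 0
  ∂P/∂y = 0
  integrand = ∂Q/∂x - ∂P/∂y = 0.
Integrating over R: integral_0^1 integral_0^1 (0) dx dy = 0.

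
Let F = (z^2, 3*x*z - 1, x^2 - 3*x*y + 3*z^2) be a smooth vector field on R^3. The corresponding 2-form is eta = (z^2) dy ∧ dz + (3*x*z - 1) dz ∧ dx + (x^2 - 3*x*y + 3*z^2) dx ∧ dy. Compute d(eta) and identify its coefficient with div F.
d(eta) = (6*z) dx ∧ dy ∧ dz; div F = 6*z

For a 2-form in R^3 of the form above, applying d gives a 3-form with coefficient ∂P/∂x + ∂Q/∂y + ∂R/∂z:
  ∂P/∂x = 0
  ∂Q/∂y = 0
  ∂R/∂z = 6*z
Sum = 6*z, which is exactly div F.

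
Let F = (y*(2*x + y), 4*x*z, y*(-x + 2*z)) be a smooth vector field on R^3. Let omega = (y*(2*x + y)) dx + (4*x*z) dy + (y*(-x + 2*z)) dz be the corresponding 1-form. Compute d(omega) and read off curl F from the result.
d(omega) = (-5*x + 2*z) dy ∧ dz + (y) dz ∧ dx + (-2*x - 2*y + 4*z) dx ∧ dy; curl F = (-5*x + 2*z, y, -2*x - 2*y + 4*z)

d omega = sum_{i<j} (∂f_j/∂x_i - ∂f_i/∂x_j) dx_i ∧ dx_j. Under the identification (dy ∧ dz, dz ∧ dx, dx ∧ dy) ↔ (e_x, e_y, e_z), the coefficients are exactly the components of curl F. Compute:
  ∂R/∂y - ∂Q/∂z = (-x + 2*z) - (4*x) = -5*x + 2*z
  ∂P/∂z - ∂R/∂x = (0) - (-y) = y
  ∂Q/∂x - ∂P/∂y = (4*z) - (2*x + 2*y) = -2*x - 2*y + 4*z.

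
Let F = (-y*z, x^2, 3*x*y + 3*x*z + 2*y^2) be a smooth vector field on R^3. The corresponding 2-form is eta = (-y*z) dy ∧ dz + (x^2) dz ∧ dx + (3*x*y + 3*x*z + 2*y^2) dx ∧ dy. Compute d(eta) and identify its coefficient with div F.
d(eta) = (3*x) dx ∧ dy ∧ dz; div F = 3*x

For a 2-form in R^3 of the form above, applying d gives a 3-form with coefficient ∂P/∂x + ∂Q/∂y + ∂R/∂z:
  ∂P/∂x = 0
  ∂Q/∂y = 0
  ∂R/∂z = 3*x
Sum = 3*x, which is exactly div F.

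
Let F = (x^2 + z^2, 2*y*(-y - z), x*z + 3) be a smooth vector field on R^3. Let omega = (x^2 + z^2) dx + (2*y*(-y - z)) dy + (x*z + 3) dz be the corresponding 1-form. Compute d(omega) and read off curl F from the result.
d(omega) = (2*y) dy ∧ dz + (z) dz ∧ dx + (0) dx ∧ dy; curl F = (2*y, z, 0)

d omega = sum_{i<j} (∂f_j/∂x_i - ∂f_i/∂x_j) dx_i ∧ dx_j. Under the identification (dy ∧ dz, dz ∧ dx, dx ∧ dy) ↔ (e_x, e_y, e_z), the coefficients are exactly the components of curl F. Compute:
  ∂R/∂y - ∂Q/∂z = (0) - (-2*y) = 2*y
  ∂P/∂z - ∂R/∂x = (2*z) - (z) = z
  ∂Q/∂x - ∂P/∂y = (0) - (0) = 0.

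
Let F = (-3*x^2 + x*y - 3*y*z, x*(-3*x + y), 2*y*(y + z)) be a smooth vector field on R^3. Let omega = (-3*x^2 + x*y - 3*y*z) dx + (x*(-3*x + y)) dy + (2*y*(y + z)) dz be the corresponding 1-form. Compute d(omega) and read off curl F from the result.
d(omega) = (4*y + 2*z) dy ∧ dz + (-3*y) dz ∧ dx + (-7*x + y + 3*z) dx ∧ dy; curl F = (4*y + 2*z, -3*y, -7*x + y + 3*z)

d omega = sum_{i<j} (∂f_j/∂x_i - ∂f_i/∂x_j) dx_i ∧ dx_j. Under the identification (dy ∧ dz, dz ∧ dx, dx ∧ dy) ↔ (e_x, e_y, e_z), the coefficients are exactly the components of curl F. Compute:
  ∂R/∂y - ∂Q/∂z = (4*y + 2*z) - (0) = 4*y + 2*z
  ∂P/∂z - ∂R/∂x = (-3*y) - (0) = -3*y
  ∂Q/∂x - ∂P/∂y = (-6*x + y) - (x - 3*z) = -7*x + y + 3*z.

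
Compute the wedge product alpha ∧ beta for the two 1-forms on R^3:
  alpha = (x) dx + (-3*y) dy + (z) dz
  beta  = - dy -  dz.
alpha ∧ beta = (-x) dx ∧ dy + (-x) dx ∧ dz + (3*y + z) dy ∧ dz

Distribute the wedge, using dx_i ∧ dx_j = -dx_j ∧ dx_i and dx_i ∧ dx_i = 0. For each pair (i, j) with i < j, the coefficient of dx_i ∧ dx_j in alpha ∧ beta is (alpha_i * beta_j - alpha_j * beta_i). Collecting: alpha ∧ beta = (-x) dx ∧ dy + (-x) dx ∧ dz + (3*y + z) dy ∧ dz.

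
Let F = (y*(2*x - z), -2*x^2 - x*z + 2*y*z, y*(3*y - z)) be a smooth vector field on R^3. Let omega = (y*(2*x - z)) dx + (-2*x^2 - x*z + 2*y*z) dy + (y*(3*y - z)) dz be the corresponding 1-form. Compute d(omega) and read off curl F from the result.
d(omega) = (x + 4*y - z) dy ∧ dz + (-y) dz ∧ dx + (-6*x) dx ∧ dy; curl F = (x + 4*y - z, -y, -6*x)

d omega = sum_{i<j} (∂f_j/∂x_i - ∂f_i/∂x_j) dx_i ∧ dx_j. Under the identification (dy ∧ dz, dz ∧ dx, dx ∧ dy) ↔ (e_x, e_y, e_z), the coefficients are exactly the components of curl F. Compute:
  ∂R/∂y - ∂Q/∂z = (6*y - z) - (-x + 2*y) = x + 4*y - z
  ∂P/∂z - ∂R/∂x = (-y) - (0) = -y
  ∂Q/∂x - ∂P/∂y = (-4*x - z) - (2*x - z) = -6*x.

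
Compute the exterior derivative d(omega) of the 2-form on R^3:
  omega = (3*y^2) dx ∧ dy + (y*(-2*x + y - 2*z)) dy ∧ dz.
d(omega) = (-2*y) dx ∧ dy ∧ dz

For a 2-form omega = sum_{i<j} g_{ij} dx_i ∧ dx_j, the exterior derivative is
  d(omega) = sum_{i<j} d(g_{ij}) ∧ dx_i ∧ dx_j = sum_{i<j, k} (∂g_{ij}/∂x_k) dx_k ∧ dx_i ∧ dx_j.
Expand each term, using dx_k ∧ dx_i ∧ dx_j = sgn(permutation) dx_{(a)} ∧ dx_{(b)} ∧ dx_{(c)} with (a < b < c) sorted:
  d(y*(-2*x + y - 2*z)) includes (∂/∂x)(y*(-2*x + y - 2*z)) dx = (-2*y) dx, which multiplied by dy ∧ dz gives (-2*y) dx ∧ dy ∧ dz
Collecting like 3-forms: d(omega) = (-2*y) dx ∧ dy ∧ dz.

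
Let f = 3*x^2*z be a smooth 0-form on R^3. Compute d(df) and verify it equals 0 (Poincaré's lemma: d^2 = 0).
d(df) = 0

Step 1: df = sum_i (∂f/∂x_i) dx_i = (6*x*z) dx + (0) dy + (3*x^2) dz.
Step 2: Apply d again. Using the 1-form formula, the coefficient of dx ∧ dy in d(df) is ∂^2 f/∂x ∂y - ∂^2 f/∂y ∂x = (0) - (0) = 0 (equality of mixed partials for smooth f).
Similarly for dx ∧ dz and dy ∧ dz — all coefficients vanish. So d(df) = 0.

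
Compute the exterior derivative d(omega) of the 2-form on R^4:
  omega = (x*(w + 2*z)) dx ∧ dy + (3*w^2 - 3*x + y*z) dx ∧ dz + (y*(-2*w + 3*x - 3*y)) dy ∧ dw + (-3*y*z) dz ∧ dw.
d(omega) = (2*x - z) dx ∧ dy ∧ dz + (x + 3*y) dx ∧ dy ∧ dw + (6*w) dx ∧ dz ∧ dw + (-3*z) dy ∧ dz ∧ dw

For a 2-form omega = sum_{i<j} g_{ij} dx_i ∧ dx_j, the exterior derivative is
  d(omega) = sum_{i<j} d(g_{ij}) ∧ dx_i ∧ dx_j = sum_{i<j, k} (∂g_{ij}/∂x_k) dx_k ∧ dx_i ∧ dx_j.
Expand each term, using dx_k ∧ dx_i ∧ dx_j = sgn(permutation) dx_{(a)} ∧ dx_{(b)} ∧ dx_{(c)} with (a < b < c) sorted:
  d(x*(w + 2*z)) includes (∂/∂z)(x*(w + 2*z)) dz = (2*x) dz, which multiplied by dx ∧ dy gives (2*x) dx ∧ dy ∧ dz
  d(x*(w + 2*z)) includes (∂/∂w)(x*(w + 2*z)) dw = (x) dw, which multiplied by dx ∧ dy gives (x) dx ∧ dy ∧ dw
  d(3*w^2 - 3*x + y*z) includes (∂/∂y)(3*w^2 - 3*x + y*z) dy = (z) dy, which multiplied by dx ∧ dz gives (-z) dx ∧ dy ∧ dz
  d(3*w^2 - 3*x + y*z) includes (∂/∂w)(3*w^2 - 3*x + y*z) dw = (6*w) dw, which multiplied by dx ∧ dz gives (6*w) dx ∧ dz ∧ dw
  d(y*(-2*w + 3*x - 3*y)) includes (∂/∂x)(y*(-2*w + 3*x - 3*y)) dx = (3*y) dx, which multiplied by dy ∧ dw gives (3*y) dx ∧ dy ∧ dw
  d(-3*y*z) includes (∂/∂y)(-3*y*z) dy = (-3*z) dy, which multiplied by dz ∧ dw gives (-3*z) dy ∧ dz ∧ dw
Collecting like 3-forms: d(omega) = (2*x - z) dx ∧ dy ∧ dz + (x + 3*y) dx ∧ dy ∧ dw + (6*w) dx ∧ dz ∧ dw + (-3*z) dy ∧ dz ∧ dw.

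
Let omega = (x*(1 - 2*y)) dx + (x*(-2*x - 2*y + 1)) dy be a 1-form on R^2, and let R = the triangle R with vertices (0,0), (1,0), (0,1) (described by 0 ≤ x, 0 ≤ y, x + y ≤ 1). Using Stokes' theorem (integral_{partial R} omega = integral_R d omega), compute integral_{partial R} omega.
integral_(partial R) omega = -1/6

Stokes: integral_partial_R omega = integral_R d omega with d omega = (∂Q/∂x - ∂P/∂y) dx ∧ dy.
  ∂Q/∂x = -4*x - 2*y + 1
  ∂P/∂y = -2*x
  integrand = ∂Q/∂x - ∂P/∂y = -2*x - 2*y + 1.
Integrating over R: integral_0^1 integral_0^{1-x} (-2*x - 2*y + 1) dy dx = -1/6.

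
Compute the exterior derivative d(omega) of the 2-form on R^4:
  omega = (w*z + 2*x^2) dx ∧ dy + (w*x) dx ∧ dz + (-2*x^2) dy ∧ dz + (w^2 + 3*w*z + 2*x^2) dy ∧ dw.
d(omega) = (w - 4*x) dx ∧ dy ∧ dz + (4*x + z) dx ∧ dy ∧ dw + (x) dx ∧ dz ∧ dw + (-3*w) dy ∧ dz ∧ dw

For a 2-form omega = sum_{i<j} g_{ij} dx_i ∧ dx_j, the exterior derivative is
  d(omega) = sum_{i<j} d(g_{ij}) ∧ dx_i ∧ dx_j = sum_{i<j, k} (∂g_{ij}/∂x_k) dx_k ∧ dx_i ∧ dx_j.
Expand each term, using dx_k ∧ dx_i ∧ dx_j = sgn(permutation) dx_{(a)} ∧ dx_{(b)} ∧ dx_{(c)} with (a < b < c) sorted:
  d(w*z + 2*x^2) includes (∂/∂z)(w*z + 2*x^2) dz = (w) dz, which multiplied by dx ∧ dy gives (w) dx ∧ dy ∧ dz
  d(w*z + 2*x^2) includes (∂/∂w)(w*z + 2*x^2) dw = (z) dw, which multiplied by dx ∧ dy gives (z) dx ∧ dy ∧ dw
  d(w*x) includes (∂/∂w)(w*x) dw = (x) dw, which multiplied by dx ∧ dz gives (x) dx ∧ dz ∧ dw
  d(-2*x^2) includes (∂/∂x)(-2*x^2) dx = (-4*x) dx, which multiplied by dy ∧ dz gives (-4*x) dx ∧ dy ∧ dz
  d(w^2 + 3*w*z + 2*x^2) includes (∂/∂x)(w^2 + 3*w*z + 2*x^2) dx = (4*x) dx, which multiplied by dy ∧ dw gives (4*x) dx ∧ dy ∧ dw
  d(w^2 + 3*w*z + 2*x^2) includes (∂/∂z)(w^2 + 3*w*z + 2*x^2) dz = (3*w) dz, which multiplied by dy ∧ dw gives (-3*w) dy ∧ dz ∧ dw
Collecting like 3-forms: d(omega) = (w - 4*x) dx ∧ dy ∧ dz + (4*x + z) dx ∧ dy ∧ dw + (x) dx ∧ dz ∧ dw + (-3*w) dy ∧ dz ∧ dw.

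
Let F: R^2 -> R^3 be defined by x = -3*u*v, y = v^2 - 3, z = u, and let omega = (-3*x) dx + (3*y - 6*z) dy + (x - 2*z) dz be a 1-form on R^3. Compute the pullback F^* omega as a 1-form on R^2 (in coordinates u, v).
F^* omega = (u*(-27*v^2 - 3*v - 2)) du + (3*v*(-9*u^2 - 4*u + 2*v^2 - 6)) dv

Using F^*(f dg) = (f ∘ F) d(g ∘ F), substitute each coordinate x_i by F_i(u, v) in f_i, and replace dx_i by d F_i = (∂F_i/∂u) du + (∂F_i/∂v) dv.
  For the x component: f_1(F) = 9*u*v; d F_1 = (-3*v) du + (-3*u) dv
  For the y component: f_2(F) = -6*u + 3*v^2 - 9; d F_2 = (0) du + (2*v) dv
  For the z component: f_3(F) = u*(-3*v - 2); d F_3 = (1) du + (0) dv
Combining and collecting du, dv coefficients:
  coeff of du: u*(-27*v^2 - 3*v - 2)
  coeff of dv: 3*v*(-9*u^2 - 4*u + 2*v^2 - 6)
F^* omega = (u*(-27*v^2 - 3*v - 2)) du + (3*v*(-9*u^2 - 4*u + 2*v^2 - 6)) dv.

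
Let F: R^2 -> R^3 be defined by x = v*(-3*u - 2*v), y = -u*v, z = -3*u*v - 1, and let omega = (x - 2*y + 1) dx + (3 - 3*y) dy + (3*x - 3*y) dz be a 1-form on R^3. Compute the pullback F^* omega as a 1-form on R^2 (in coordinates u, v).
F^* omega = (6*v*(3*u*v + 4*v^2 - 1)) du + (18*u^2*v + 28*u*v^2 - 6*u + 8*v^3 - 4*v) dv

Using F^*(f dg) = (f ∘ F) d(g ∘ F), substitute each coordinate x_i by F_i(u, v) in f_i, and replace dx_i by d F_i = (∂F_i/∂u) du + (∂F_i/∂v) dv.
  For the x component: f_1(F) = -u*v - 2*v^2 + 1; d F_1 = (-3*v) du + (-3*u - 4*v) dv
  For the y component: f_2(F) = 3*u*v + 3; d F_2 = (-v) du + (-u) dv
  For the z component: f_3(F) = 6*v*(-u - v); d F_3 = (-3*v) du + (-3*u) dv
Combining and collecting du, dv coefficients:
  coeff of du: 6*v*(3*u*v + 4*v^2 - 1)
  coeff of dv: 18*u^2*v + 28*u*v^2 - 6*u + 8*v^3 - 4*v
F^* omega = (6*v*(3*u*v + 4*v^2 - 1)) du + (18*u^2*v + 28*u*v^2 - 6*u + 8*v^3 - 4*v) dv.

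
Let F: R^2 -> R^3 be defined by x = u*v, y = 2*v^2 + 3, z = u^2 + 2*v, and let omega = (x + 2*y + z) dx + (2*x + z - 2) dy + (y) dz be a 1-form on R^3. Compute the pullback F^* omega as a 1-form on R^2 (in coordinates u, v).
F^* omega = (u^2*v + 5*u*v^2 + 6*u + 4*v^3 + 2*v^2 + 6*v) du + (u^3 + 5*u^2*v + 12*u*v^2 + 2*u*v + 6*u + 12*v^2 - 8*v + 6) dv

Using F^*(f dg) = (f ∘ F) d(g ∘ F), substitute each coordinate x_i by F_i(u, v) in f_i, and replace dx_i by d F_i = (∂F_i/∂u) du + (∂F_i/∂v) dv.
  For the x component: f_1(F) = u^2 + u*v + 4*v^2 + 2*v + 6; d F_1 = (v) du + (u) dv
  For the y component: f_2(F) = u^2 + 2*u*v + 2*v - 2; d F_2 = (0) du + (4*v) dv
  For the z component: f_3(F) = 2*v^2 + 3; d F_3 = (2*u) du + (2) dv
Combining and collecting du, dv coefficients:
  coeff of du: u^2*v + 5*u*v^2 + 6*u + 4*v^3 + 2*v^2 + 6*v
  coeff of dv: u^3 + 5*u^2*v + 12*u*v^2 + 2*u*v + 6*u + 12*v^2 - 8*v + 6
F^* omega = (u^2*v + 5*u*v^2 + 6*u + 4*v^3 + 2*v^2 + 6*v) du + (u^3 + 5*u^2*v + 12*u*v^2 + 2*u*v + 6*u + 12*v^2 - 8*v + 6) dv.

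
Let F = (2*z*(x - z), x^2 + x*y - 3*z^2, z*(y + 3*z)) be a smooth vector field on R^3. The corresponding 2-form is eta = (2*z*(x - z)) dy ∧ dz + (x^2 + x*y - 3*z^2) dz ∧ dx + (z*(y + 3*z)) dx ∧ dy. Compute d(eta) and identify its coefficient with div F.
d(eta) = (x + y + 8*z) dx ∧ dy ∧ dz; div F = x + y + 8*z

For a 2-form in R^3 of the form above, applying d gives a 3-form with coefficient ∂P/∂x + ∂Q/∂y + ∂R/∂z:
  ∂P/∂x = 2*z
  ∂Q/∂y = x
  ∂R/∂z = y + 6*z
Sum = x + y + 8*z, which is exactly div F.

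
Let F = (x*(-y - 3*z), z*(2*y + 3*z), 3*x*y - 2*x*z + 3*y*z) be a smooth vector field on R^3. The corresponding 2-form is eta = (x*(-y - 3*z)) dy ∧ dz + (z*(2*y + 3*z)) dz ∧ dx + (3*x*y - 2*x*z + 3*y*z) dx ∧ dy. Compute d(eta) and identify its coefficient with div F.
d(eta) = (-2*x + 2*y - z) dx ∧ dy ∧ dz; div F = -2*x + 2*y - z

For a 2-form in R^3 of the form above, applying d gives a 3-form with coefficient ∂P/∂x + ∂Q/∂y + ∂R/∂z:
  ∂P/∂x = -y - 3*z
  ∂Q/∂y = 2*z
  ∂R/∂z = -2*x + 3*y
Sum = -2*x + 2*y - z, which is exactly div F.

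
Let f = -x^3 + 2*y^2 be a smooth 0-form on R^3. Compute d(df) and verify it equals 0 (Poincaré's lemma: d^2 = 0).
d(df) = 0

Step 1: df = sum_i (∂f/∂x_i) dx_i = (-3*x^2) dx + (4*y) dy + (0) dz.
Step 2: Apply d again. Using the 1-form formula, the coefficient of dx ∧ dy in d(df) is ∂^2 f/∂x ∂y - ∂^2 f/∂y ∂x = (0) - (0) = 0 (equality of mixed partials for smooth f).
Similarly for dx ∧ dz and dy ∧ dz — all coefficients vanish. So d(df) = 0.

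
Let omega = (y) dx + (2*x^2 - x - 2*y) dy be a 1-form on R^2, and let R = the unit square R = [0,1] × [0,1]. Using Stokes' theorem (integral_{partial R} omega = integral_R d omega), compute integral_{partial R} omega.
integral_(partial R) omega = 0

Stokes: integral_partial_R omega = integral_R d omega with d omega = (∂Q/∂x - ∂P/∂y) dx ∧ dy.
  ∂Q/∂x = 4*x - 1
  ∂P/∂y = 1
  integrand = ∂Q/∂x - ∂P/∂y = 4*x - 2.
Integrating over R: integral_0^1 integral_0^1 (4*x - 2) dx dy = 0.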